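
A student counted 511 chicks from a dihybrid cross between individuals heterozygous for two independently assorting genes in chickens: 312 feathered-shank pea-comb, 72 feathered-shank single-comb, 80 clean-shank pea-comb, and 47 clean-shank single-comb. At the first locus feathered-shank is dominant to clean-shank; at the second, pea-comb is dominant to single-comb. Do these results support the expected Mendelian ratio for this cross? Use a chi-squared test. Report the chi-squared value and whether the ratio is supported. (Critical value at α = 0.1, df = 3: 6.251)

17.731; not consistent

A dihybrid F₂ with independent assortment and complete dominance at both loci gives a 9:3:3:1 phenotypic ratio.
Total ratio parts = 16. Expected numbers out of 511:
  feathered-shank pea-comb: 511 × 9/16 = 287.4375
  feathered-shank single-comb: 511 × 3/16 = 95.8125
  clean-shank pea-comb: 511 × 3/16 = 95.8125
  clean-shank single-comb: 511 × 1/16 = 31.9375
χ² = Σ (O − E)² / E
  feathered-shank pea-comb: (312 − 287.4375)² / 287.4375 = 2.0989
  feathered-shank single-comb: (72 − 95.8125)² / 95.8125 = 5.9182
  clean-shank pea-comb: (80 − 95.8125)² / 95.8125 = 2.6096
  clean-shank single-comb: (47 − 31.9375)² / 31.9375 = 7.1038
χ² = 2.0989 + 5.9182 + 2.6096 + 7.1038 = 17.7305 ≈ 17.731
Degrees of freedom = 4 − 1 = 3; critical value at α = 0.1 is 6.251.
Since 17.731 > 6.251, we reject the null hypothesis — the data do not fit the 9:3:3:1 ratio.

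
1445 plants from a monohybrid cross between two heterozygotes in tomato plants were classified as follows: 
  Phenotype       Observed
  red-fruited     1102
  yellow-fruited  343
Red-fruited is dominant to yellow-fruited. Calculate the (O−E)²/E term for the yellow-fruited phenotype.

0.922

For a monohybrid cross between heterozygotes with complete dominance, the expected phenotypic ratio is 3:1.
Expected counts for N = 1445 under a 3:1 ratio (total parts = 4):
  red-fruited: 1445 × 3/4 = 1083.75
  yellow-fruited: 1445 × 1/4 = 361.25
Contribution of yellow-fruited: (343 − 361.25)² / 361.25 = 0.9220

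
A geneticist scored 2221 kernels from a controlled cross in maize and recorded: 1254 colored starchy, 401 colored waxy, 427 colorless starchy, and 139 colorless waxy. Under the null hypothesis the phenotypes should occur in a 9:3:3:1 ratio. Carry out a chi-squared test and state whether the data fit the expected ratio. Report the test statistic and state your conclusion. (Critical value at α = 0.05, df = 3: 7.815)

Expected counts for N = 2221 under a 9:3:3:1 ratio (total parts = 16):
  colored starchy: 2221 × 9/16 = 1249.3125
  colored waxy: 2221 × 3/16 = 416.4375
  colorless starchy: 2221 × 3/16 = 416.4375
  colorless waxy: 2221 × 1/16 = 138.8125
χ² = Σ (O − E)² / E
  colored starchy: (1254 − 1249.3125)² / 1249.3125 = 0.0176
  colored waxy: (401 − 416.4375)² / 416.4375 = 0.5723
  colorless starchy: (427 − 416.4375)² / 416.4375 = 0.2679
  colorless waxy: (139 − 138.8125)² / 138.8125 = 0.0003
χ² = 0.0176 + 0.5723 + 0.2679 + 0.0003 = 0.8581 ≈ 0.858
Degrees of freedom = 4 − 1 = 3; critical value at α = 0.05 is 7.815.
Since 0.858 < 7.815, we fail to reject the null hypothesis — the data are consistent with the 9:3:3:1 ratio.

0.858; consistent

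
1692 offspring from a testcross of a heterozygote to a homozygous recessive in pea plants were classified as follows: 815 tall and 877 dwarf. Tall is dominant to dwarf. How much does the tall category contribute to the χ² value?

A testcross of a heterozygote (Aa × aa) gives a 1:1 phenotypic ratio.
The 1:1 ratio has 2 parts, so with N = 1692 the expected counts are:
  tall: 1692 × 1/2 = 846
  dwarf: 1692 × 1/2 = 846
Contribution of tall: (815 − 846)² / 846 = 1.1359

1.136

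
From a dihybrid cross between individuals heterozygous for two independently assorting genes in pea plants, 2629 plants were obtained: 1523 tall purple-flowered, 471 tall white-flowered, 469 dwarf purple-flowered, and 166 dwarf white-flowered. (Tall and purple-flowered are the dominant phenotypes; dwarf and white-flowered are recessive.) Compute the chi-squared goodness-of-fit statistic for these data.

A dihybrid F₂ with independent assortment and complete dominance at both loci gives a 9:3:3:1 phenotypic ratio.
Expected counts for N = 2629 under a 9:3:3:1 ratio (total parts = 16):
  tall purple-flowered: 2629 × 9/16 = 1478.8125
  tall white-flowered: 2629 × 3/16 = 492.9375
  dwarf purple-flowered: 2629 × 3/16 = 492.9375
  dwarf white-flowered: 2629 × 1/16 = 164.3125
χ² = Σ (O − E)² / E
  tall purple-flowered: (1523 − 1478.8125)² / 1478.8125 = 1.3203
  tall white-flowered: (471 − 492.9375)² / 492.9375 = 0.9763
  dwarf purple-flowered: (469 − 492.9375)² / 492.9375 = 1.1624
  dwarf white-flowered: (166 − 164.3125)² / 164.3125 = 0.0173
χ² = 1.3203 + 0.9763 + 1.1624 + 0.0173 = 3.4763 ≈ 3.476

3.476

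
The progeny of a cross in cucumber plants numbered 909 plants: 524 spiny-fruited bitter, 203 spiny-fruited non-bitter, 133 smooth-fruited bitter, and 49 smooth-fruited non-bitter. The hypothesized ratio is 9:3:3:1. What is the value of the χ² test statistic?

15.834

Expected counts for N = 909 under a 9:3:3:1 ratio (total parts = 16):
  spiny-fruited bitter: 909 × 9/16 = 511.3125
  spiny-fruited non-bitter: 909 × 3/16 = 170.4375
  smooth-fruited bitter: 909 × 3/16 = 170.4375
  smooth-fruited non-bitter: 909 × 1/16 = 56.8125
χ² = Σ (O − E)² / E
  spiny-fruited bitter: (524 − 511.3125)² / 511.3125 = 0.3148
  spiny-fruited non-bitter: (203 − 170.4375)² / 170.4375 = 6.2211
  smooth-fruited bitter: (133 − 170.4375)² / 170.4375 = 8.2233
  smooth-fruited non-bitter: (49 − 56.8125)² / 56.8125 = 1.0743
χ² = 0.3148 + 6.2211 + 8.2233 + 1.0743 = 15.8335 ≈ 15.834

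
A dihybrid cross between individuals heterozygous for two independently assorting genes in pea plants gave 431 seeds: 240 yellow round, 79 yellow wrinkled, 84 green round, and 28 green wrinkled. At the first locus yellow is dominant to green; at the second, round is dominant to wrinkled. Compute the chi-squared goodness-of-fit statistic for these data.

0.233

A dihybrid F₂ with independent assortment and complete dominance at both loci gives a 9:3:3:1 phenotypic ratio.
Expected counts for N = 431 under a 9:3:3:1 ratio (total parts = 16):
  yellow round: 431 × 9/16 = 242.4375
  yellow wrinkled: 431 × 3/16 = 80.8125
  green round: 431 × 3/16 = 80.8125
  green wrinkled: 431 × 1/16 = 26.9375
χ² = Σ (O − E)² / E
  yellow round: (240 − 242.4375)² / 242.4375 = 0.0245
  yellow wrinkled: (79 − 80.8125)² / 80.8125 = 0.0407
  green round: (84 − 80.8125)² / 80.8125 = 0.1257
  green wrinkled: (28 − 26.9375)² / 26.9375 = 0.0419
χ² = 0.0245 + 0.0407 + 0.1257 + 0.0419 = 0.2328 ≈ 0.233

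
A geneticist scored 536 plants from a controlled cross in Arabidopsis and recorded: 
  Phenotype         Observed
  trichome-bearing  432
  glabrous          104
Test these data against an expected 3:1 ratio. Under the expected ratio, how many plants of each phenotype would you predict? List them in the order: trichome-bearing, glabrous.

402, 134

Expected counts for N = 536 under a 3:1 ratio (total parts = 4):
  trichome-bearing: 536 × 3/4 = 402
  glabrous: 536 × 1/4 = 134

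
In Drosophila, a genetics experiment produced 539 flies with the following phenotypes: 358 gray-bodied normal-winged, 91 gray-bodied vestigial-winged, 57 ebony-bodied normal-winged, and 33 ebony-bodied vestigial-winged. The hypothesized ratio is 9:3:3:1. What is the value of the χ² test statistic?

Under the 9:3:3:1 hypothesis (Σ ratio = 16, N = 539):
  gray-bodied normal-winged: 539 × 9/16 = 303.1875
  gray-bodied vestigial-winged: 539 × 3/16 = 101.0625
  ebony-bodied normal-winged: 539 × 3/16 = 101.0625
  ebony-bodied vestigial-winged: 539 × 1/16 = 33.6875
χ² = Σ (O − E)² / E
  gray-bodied normal-winged: (358 − 303.1875)² / 303.1875 = 9.9094
  gray-bodied vestigial-winged: (91 − 101.0625)² / 101.0625 = 1.0019
  ebony-bodied normal-winged: (57 − 101.0625)² / 101.0625 = 19.2109
  ebony-bodied vestigial-winged: (33 − 33.6875)² / 33.6875 = 0.0140
χ² = 9.9094 + 1.0019 + 19.2109 + 0.0140 = 30.1362 ≈ 30.136

30.136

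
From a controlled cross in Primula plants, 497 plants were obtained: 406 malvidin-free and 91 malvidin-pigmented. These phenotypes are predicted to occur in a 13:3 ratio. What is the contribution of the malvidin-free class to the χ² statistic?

0.012

The 13:3 ratio has 16 parts, so with N = 497 the expected counts are:
  malvidin-free: 497 × 13/16 = 403.8125
  malvidin-pigmented: 497 × 3/16 = 93.1875
Contribution of malvidin-free: (406 − 403.8125)² / 403.8125 = 0.0118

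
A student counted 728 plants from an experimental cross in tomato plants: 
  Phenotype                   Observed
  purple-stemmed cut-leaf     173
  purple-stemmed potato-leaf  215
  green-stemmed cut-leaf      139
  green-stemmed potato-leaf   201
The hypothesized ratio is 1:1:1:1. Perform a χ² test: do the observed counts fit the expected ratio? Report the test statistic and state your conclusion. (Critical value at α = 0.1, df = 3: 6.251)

Total ratio parts = 4. Expected numbers out of 728:
  purple-stemmed cut-leaf: 728 × 1/4 = 182
  purple-stemmed potato-leaf: 728 × 1/4 = 182
  green-stemmed cut-leaf: 728 × 1/4 = 182
  green-stemmed potato-leaf: 728 × 1/4 = 182
χ² = Σ (O − E)² / E
  purple-stemmed cut-leaf: (173 − 182)² / 182 = 0.4451
  purple-stemmed potato-leaf: (215 − 182)² / 182 = 5.9835
  green-stemmed cut-leaf: (139 − 182)² / 182 = 10.1593
  green-stemmed potato-leaf: (201 − 182)² / 182 = 1.9835
χ² = 0.4451 + 5.9835 + 10.1593 + 1.9835 = 18.5714 ≈ 18.571
Degrees of freedom = 4 − 1 = 3; critical value at α = 0.1 is 6.251.
Since 18.571 > 6.251, we reject the null hypothesis — the data do not fit the 1:1:1:1 ratio.

18.571; not consistent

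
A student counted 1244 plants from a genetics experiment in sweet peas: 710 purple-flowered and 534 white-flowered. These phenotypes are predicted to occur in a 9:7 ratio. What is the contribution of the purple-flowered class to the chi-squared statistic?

0.150

Under the 9:7 hypothesis (Σ ratio = 16, N = 1244):
  purple-flowered: 1244 × 9/16 = 699.75
  white-flowered: 1244 × 7/16 = 544.25
Contribution of purple-flowered: (710 − 699.75)² / 699.75 = 0.1501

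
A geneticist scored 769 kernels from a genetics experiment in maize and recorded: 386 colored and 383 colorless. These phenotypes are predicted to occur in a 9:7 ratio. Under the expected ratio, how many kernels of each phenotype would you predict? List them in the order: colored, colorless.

432.5625, 336.4375

Expected counts for N = 769 under a 9:7 ratio (total parts = 16):
  colored: 769 × 9/16 = 432.5625
  colorless: 769 × 7/16 = 336.4375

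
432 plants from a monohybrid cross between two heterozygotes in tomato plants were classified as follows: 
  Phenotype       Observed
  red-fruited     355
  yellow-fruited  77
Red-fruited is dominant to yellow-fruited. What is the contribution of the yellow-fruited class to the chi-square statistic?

For a monohybrid cross between heterozygotes with complete dominance, the expected phenotypic ratio is 3:1.
Under the 3:1 hypothesis (Σ ratio = 4, N = 432):
  red-fruited: 432 × 3/4 = 324
  yellow-fruited: 432 × 1/4 = 108
Contribution of yellow-fruited: (77 − 108)² / 108 = 8.8981

8.898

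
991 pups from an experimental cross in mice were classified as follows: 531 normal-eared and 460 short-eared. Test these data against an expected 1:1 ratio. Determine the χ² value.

Total ratio parts = 2. Expected numbers out of 991:
  normal-eared: 991 × 1/2 = 495.5
  short-eared: 991 × 1/2 = 495.5
χ² = Σ (O − E)² / E
  normal-eared: (531 − 495.5)² / 495.5 = 2.5434
  short-eared: (460 − 495.5)² / 495.5 = 2.5434
χ² = 2.5434 + 2.5434 = 5.0868 ≈ 5.087

5.087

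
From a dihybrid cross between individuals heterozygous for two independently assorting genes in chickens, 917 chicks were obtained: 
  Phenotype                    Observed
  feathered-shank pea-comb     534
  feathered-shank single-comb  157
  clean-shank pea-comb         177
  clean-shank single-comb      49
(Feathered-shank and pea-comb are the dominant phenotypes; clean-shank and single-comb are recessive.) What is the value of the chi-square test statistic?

3.294

A dihybrid F₂ with independent assortment and complete dominance at both loci gives a 9:3:3:1 phenotypic ratio.
The 9:3:3:1 ratio has 16 parts, so with N = 917 the expected counts are:
  feathered-shank pea-comb: 917 × 9/16 = 515.8125
  feathered-shank single-comb: 917 × 3/16 = 171.9375
  clean-shank pea-comb: 917 × 3/16 = 171.9375
  clean-shank single-comb: 917 × 1/16 = 57.3125
χ² = Σ (O − E)² / E
  feathered-shank pea-comb: (534 − 515.8125)² / 515.8125 = 0.6413
  feathered-shank single-comb: (157 − 171.9375)² / 171.9375 = 1.2977
  clean-shank pea-comb: (177 − 171.9375)² / 171.9375 = 0.1491
  clean-shank single-comb: (49 − 57.3125)² / 57.3125 = 1.2056
χ² = 0.6413 + 1.2977 + 0.1491 + 1.2056 = 3.2937 ≈ 3.294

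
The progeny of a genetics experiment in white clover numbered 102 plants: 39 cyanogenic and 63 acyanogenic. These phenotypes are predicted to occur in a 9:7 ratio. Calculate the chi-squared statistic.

The 9:7 ratio has 16 parts, so with N = 102 the expected counts are:
  cyanogenic: 102 × 9/16 = 57.375
  acyanogenic: 102 × 7/16 = 44.625
χ² = Σ (O − E)² / E
  cyanogenic: (39 − 57.375)² / 57.375 = 5.8848
  acyanogenic: (63 − 44.625)² / 44.625 = 7.5662
χ² = 5.8848 + 7.5662 = 13.451

13.451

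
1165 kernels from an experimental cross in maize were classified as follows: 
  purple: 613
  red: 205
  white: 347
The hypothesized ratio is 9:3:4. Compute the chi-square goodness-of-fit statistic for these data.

14.230

Expected counts for N = 1165 under a 9:3:4 ratio (total parts = 16):
  purple: 1165 × 9/16 = 655.3125
  red: 1165 × 3/16 = 218.4375
  white: 1165 × 4/16 = 291.25
χ² = Σ (O − E)² / E
  purple: (613 − 655.3125)² / 655.3125 = 2.7321
  red: (205 − 218.4375)² / 218.4375 = 0.8266
  white: (347 − 291.25)² / 291.25 = 10.6715
χ² = 2.7321 + 0.8266 + 10.6715 = 14.2302 ≈ 14.230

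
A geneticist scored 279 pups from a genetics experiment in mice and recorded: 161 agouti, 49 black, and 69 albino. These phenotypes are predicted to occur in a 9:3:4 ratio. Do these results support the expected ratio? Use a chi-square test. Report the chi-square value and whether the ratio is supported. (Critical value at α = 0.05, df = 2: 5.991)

Under the 9:3:4 hypothesis (Σ ratio = 16, N = 279):
  agouti: 279 × 9/16 = 156.9375
  black: 279 × 3/16 = 52.3125
  albino: 279 × 4/16 = 69.75
χ² = Σ (O − E)² / E
  agouti: (161 − 156.9375)² / 156.9375 = 0.1052
  black: (49 − 52.3125)² / 52.3125 = 0.2098
  albino: (69 − 69.75)² / 69.75 = 0.0081
χ² = 0.1052 + 0.2098 + 0.0081 = 0.3231 ≈ 0.323
Degrees of freedom = 3 − 1 = 2; critical value at α = 0.05 is 5.991.
Since 0.323 < 5.991, we fail to reject the null hypothesis — the data are consistent with the 9:3:4 ratio.

0.323; consistent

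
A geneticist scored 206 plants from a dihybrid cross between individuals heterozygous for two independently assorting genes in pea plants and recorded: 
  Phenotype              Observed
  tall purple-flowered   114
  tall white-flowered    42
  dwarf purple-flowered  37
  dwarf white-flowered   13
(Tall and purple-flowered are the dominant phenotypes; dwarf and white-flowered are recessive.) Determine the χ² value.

0.395

A dihybrid F₂ with independent assortment and complete dominance at both loci gives a 9:3:3:1 phenotypic ratio.
Expected counts for N = 206 under a 9:3:3:1 ratio (total parts = 16):
  tall purple-flowered: 206 × 9/16 = 115.875
  tall white-flowered: 206 × 3/16 = 38.625
  dwarf purple-flowered: 206 × 3/16 = 38.625
  dwarf white-flowered: 206 × 1/16 = 12.875
χ² = Σ (O − E)² / E
  tall purple-flowered: (114 − 115.875)² / 115.875 = 0.0303
  tall white-flowered: (42 − 38.625)² / 38.625 = 0.2949
  dwarf purple-flowered: (37 − 38.625)² / 38.625 = 0.0684
  dwarf white-flowered: (13 − 12.875)² / 12.875 = 0.0012
χ² = 0.0303 + 0.2949 + 0.0684 + 0.0012 = 0.3948 ≈ 0.395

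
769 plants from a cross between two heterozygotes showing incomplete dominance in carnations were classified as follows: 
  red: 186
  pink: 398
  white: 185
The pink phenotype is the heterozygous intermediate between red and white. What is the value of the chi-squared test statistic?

With incomplete dominance, a heterozygote × heterozygote cross gives a 1:2:1 phenotypic ratio.
Total ratio parts = 4. Expected numbers out of 769:
  red: 769 × 1/4 = 192.25
  pink: 769 × 2/4 = 384.5
  white: 769 × 1/4 = 192.25
χ² = Σ (O − E)² / E
  red: (186 − 192.25)² / 192.25 = 0.2032
  pink: (398 − 384.5)² / 384.5 = 0.4740
  white: (185 − 192.25)² / 192.25 = 0.2734
χ² = 0.2032 + 0.4740 + 0.2734 = 0.9506 ≈ 0.951

0.951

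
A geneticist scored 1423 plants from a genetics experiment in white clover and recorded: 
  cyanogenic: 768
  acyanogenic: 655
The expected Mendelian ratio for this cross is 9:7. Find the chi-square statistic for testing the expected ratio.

Expected counts for N = 1423 under a 9:7 ratio (total parts = 16):
  cyanogenic: 1423 × 9/16 = 800.4375
  acyanogenic: 1423 × 7/16 = 622.5625
χ² = Σ (O − E)² / E
  cyanogenic: (768 − 800.4375)² / 800.4375 = 1.3145
  acyanogenic: (655 − 622.5625)² / 622.5625 = 1.6901
χ² = 1.3145 + 1.6901 = 3.0046 ≈ 3.005

3.005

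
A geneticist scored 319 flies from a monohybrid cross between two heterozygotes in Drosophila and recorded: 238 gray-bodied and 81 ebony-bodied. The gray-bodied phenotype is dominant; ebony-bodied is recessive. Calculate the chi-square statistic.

For a monohybrid cross between heterozygotes with complete dominance, the expected phenotypic ratio is 3:1.
Under the 3:1 hypothesis (Σ ratio = 4, N = 319):
  gray-bodied: 319 × 3/4 = 239.25
  ebony-bodied: 319 × 1/4 = 79.75
χ² = Σ (O − E)² / E
  gray-bodied: (238 − 239.25)² / 239.25 = 0.0065
  ebony-bodied: (81 − 79.75)² / 79.75 = 0.0196
χ² = 0.0065 + 0.0196 = 0.0261 ≈ 0.026

0.026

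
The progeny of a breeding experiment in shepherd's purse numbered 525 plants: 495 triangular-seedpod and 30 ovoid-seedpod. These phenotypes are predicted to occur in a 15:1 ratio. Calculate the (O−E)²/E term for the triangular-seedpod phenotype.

The 15:1 ratio has 16 parts, so with N = 525 the expected counts are:
  triangular-seedpod: 525 × 15/16 = 492.1875
  ovoid-seedpod: 525 × 1/16 = 32.8125
Contribution of triangular-seedpod: (495 − 492.1875)² / 492.1875 = 0.0161

0.016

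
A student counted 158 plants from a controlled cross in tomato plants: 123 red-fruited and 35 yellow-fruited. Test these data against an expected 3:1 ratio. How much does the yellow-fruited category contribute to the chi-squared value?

0.513

Under the 3:1 hypothesis (Σ ratio = 4, N = 158):
  red-fruited: 158 × 3/4 = 118.5
  yellow-fruited: 158 × 1/4 = 39.5
Contribution of yellow-fruited: (35 − 39.5)² / 39.5 = 0.5127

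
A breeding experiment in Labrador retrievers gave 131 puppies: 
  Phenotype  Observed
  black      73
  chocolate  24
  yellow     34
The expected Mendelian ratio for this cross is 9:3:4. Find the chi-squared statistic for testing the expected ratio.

Expected counts for N = 131 under a 9:3:4 ratio (total parts = 16):
  black: 131 × 9/16 = 73.6875
  chocolate: 131 × 3/16 = 24.5625
  yellow: 131 × 4/16 = 32.75
χ² = Σ (O − E)² / E
  black: (73 − 73.6875)² / 73.6875 = 0.0064
  chocolate: (24 − 24.5625)² / 24.5625 = 0.0129
  yellow: (34 − 32.75)² / 32.75 = 0.0477
χ² = 0.0064 + 0.0129 + 0.0477 = 0.067

0.067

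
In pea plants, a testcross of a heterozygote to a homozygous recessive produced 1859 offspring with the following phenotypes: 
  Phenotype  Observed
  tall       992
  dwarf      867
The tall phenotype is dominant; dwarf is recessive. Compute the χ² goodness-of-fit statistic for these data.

8.405

A testcross of a heterozygote (Aa × aa) gives a 1:1 phenotypic ratio.
The 1:1 ratio has 2 parts, so with N = 1859 the expected counts are:
  tall: 1859 × 1/2 = 929.5
  dwarf: 1859 × 1/2 = 929.5
χ² = Σ (O − E)² / E
  tall: (992 − 929.5)² / 929.5 = 4.2025
  dwarf: (867 − 929.5)² / 929.5 = 4.2025
χ² = 4.2025 + 4.2025 = 8.405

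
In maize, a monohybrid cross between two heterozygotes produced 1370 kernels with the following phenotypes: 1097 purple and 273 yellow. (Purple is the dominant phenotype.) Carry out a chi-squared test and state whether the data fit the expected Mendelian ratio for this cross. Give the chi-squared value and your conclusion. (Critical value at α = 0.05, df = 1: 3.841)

For a monohybrid cross between heterozygotes with complete dominance, the expected phenotypic ratio is 3:1.
Expected counts for N = 1370 under a 3:1 ratio (total parts = 4):
  purple: 1370 × 3/4 = 1027.5
  yellow: 1370 × 1/4 = 342.5
χ² = Σ (O − E)² / E
  purple: (1097 − 1027.5)² / 1027.5 = 4.7010
  yellow: (273 − 342.5)² / 342.5 = 14.1029
χ² = 4.7010 + 14.1029 = 18.8039 ≈ 18.804
Degrees of freedom = 2 − 1 = 1; critical value at α = 0.05 is 3.841.
Since 18.804 > 3.841, we reject the null hypothesis — the data do not fit the 3:1 ratio.

18.804; not consistent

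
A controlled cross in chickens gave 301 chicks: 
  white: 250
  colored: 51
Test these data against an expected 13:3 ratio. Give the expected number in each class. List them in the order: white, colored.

Total ratio parts = 16. Expected numbers out of 301:
  white: 301 × 13/16 = 244.5625
  colored: 301 × 3/16 = 56.4375

244.5625, 56.4375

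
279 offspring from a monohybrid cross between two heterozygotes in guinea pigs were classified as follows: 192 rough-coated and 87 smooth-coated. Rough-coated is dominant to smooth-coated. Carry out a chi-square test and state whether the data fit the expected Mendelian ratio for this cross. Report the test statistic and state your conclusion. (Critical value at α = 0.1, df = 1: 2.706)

For a monohybrid cross between heterozygotes with complete dominance, the expected phenotypic ratio is 3:1.
Under the 3:1 hypothesis (Σ ratio = 4, N = 279):
  rough-coated: 279 × 3/4 = 209.25
  smooth-coated: 279 × 1/4 = 69.75
χ² = Σ (O − E)² / E
  rough-coated: (192 − 209.25)² / 209.25 = 1.4220
  smooth-coated: (87 − 69.75)² / 69.75 = 4.2661
χ² = 1.4220 + 4.2661 = 5.6881 ≈ 5.688
Degrees of freedom = 2 − 1 = 1; critical value at α = 0.1 is 2.706.
Since 5.688 > 2.706, we reject the null hypothesis — the data do not fit the 3:1 ratio.

5.688; not consistent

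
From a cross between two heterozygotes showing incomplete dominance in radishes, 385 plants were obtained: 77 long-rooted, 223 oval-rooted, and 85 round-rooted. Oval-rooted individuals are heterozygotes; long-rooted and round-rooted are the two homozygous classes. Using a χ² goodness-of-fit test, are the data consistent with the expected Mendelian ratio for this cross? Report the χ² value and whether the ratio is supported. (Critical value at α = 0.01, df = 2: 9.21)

9.997; not consistent

With incomplete dominance, a heterozygote × heterozygote cross gives a 1:2:1 phenotypic ratio.
Expected counts for N = 385 under a 1:2:1 ratio (total parts = 4):
  long-rooted: 385 × 1/4 = 96.25
  oval-rooted: 385 × 2/4 = 192.5
  round-rooted: 385 × 1/4 = 96.25
χ² = Σ (O − E)² / E
  long-rooted: (77 − 96.25)² / 96.25 = 3.8500
  oval-rooted: (223 − 192.5)² / 192.5 = 4.8325
  round-rooted: (85 − 96.25)² / 96.25 = 1.3149
χ² = 3.8500 + 4.8325 + 1.3149 = 9.9974 ≈ 9.997
Degrees of freedom = 3 − 1 = 2; critical value at α = 0.01 is 9.21.
Since 9.997 > 9.21, we reject the null hypothesis — the data do not fit the 1:2:1 ratio.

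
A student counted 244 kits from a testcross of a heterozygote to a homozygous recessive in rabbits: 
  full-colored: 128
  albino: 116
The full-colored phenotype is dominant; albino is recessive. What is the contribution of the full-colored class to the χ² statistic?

A testcross of a heterozygote (Aa × aa) gives a 1:1 phenotypic ratio.
Under the 1:1 hypothesis (Σ ratio = 2, N = 244):
  full-colored: 244 × 1/2 = 122
  albino: 244 × 1/2 = 122
Contribution of full-colored: (128 − 122)² / 122 = 0.2951

0.295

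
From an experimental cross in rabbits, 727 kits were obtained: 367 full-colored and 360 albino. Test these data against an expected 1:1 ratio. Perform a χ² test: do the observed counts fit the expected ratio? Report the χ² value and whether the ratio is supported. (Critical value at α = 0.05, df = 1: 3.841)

0.067; consistent

Expected counts for N = 727 under a 1:1 ratio (total parts = 2):
  full-colored: 727 × 1/2 = 363.5
  albino: 727 × 1/2 = 363.5
χ² = Σ (O − E)² / E
  full-colored: (367 − 363.5)² / 363.5 = 0.0337
  albino: (360 − 363.5)² / 363.5 = 0.0337
χ² = 0.0337 + 0.0337 = 0.0674 ≈ 0.067
Degrees of freedom = 2 − 1 = 1; critical value at α = 0.05 is 3.841.
Since 0.067 < 3.841, we fail to reject the null hypothesis — the data are consistent with the 1:1 ratio.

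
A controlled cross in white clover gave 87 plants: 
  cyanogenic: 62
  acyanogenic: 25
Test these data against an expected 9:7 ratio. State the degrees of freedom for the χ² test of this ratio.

1

A goodness-of-fit test with 2 phenotype classes has df = 2 − 1 = 1.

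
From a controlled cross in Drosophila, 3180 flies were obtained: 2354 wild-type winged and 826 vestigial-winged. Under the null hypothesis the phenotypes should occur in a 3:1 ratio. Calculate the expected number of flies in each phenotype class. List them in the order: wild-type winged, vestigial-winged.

Expected counts for N = 3180 under a 3:1 ratio (total parts = 4):
  wild-type winged: 3180 × 3/4 = 2385
  vestigial-winged: 3180 × 1/4 = 795

2385, 795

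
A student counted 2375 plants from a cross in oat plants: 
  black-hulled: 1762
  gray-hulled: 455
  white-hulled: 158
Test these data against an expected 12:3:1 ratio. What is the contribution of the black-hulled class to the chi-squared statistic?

0.208

The 12:3:1 ratio has 16 parts, so with N = 2375 the expected counts are:
  black-hulled: 2375 × 12/16 = 1781.25
  gray-hulled: 2375 × 3/16 = 445.3125
  white-hulled: 2375 × 1/16 = 148.4375
Contribution of black-hulled: (1762 − 1781.25)² / 1781.25 = 0.2080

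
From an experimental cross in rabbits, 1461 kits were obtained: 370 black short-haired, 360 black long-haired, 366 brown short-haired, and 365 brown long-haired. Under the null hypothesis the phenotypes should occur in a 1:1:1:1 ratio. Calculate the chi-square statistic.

Under the 1:1:1:1 hypothesis (Σ ratio = 4, N = 1461):
  black short-haired: 1461 × 1/4 = 365.25
  black long-haired: 1461 × 1/4 = 365.25
  brown short-haired: 1461 × 1/4 = 365.25
  brown long-haired: 1461 × 1/4 = 365.25
χ² = Σ (O − E)² / E
  black short-haired: (370 − 365.25)² / 365.25 = 0.0618
  black long-haired: (360 − 365.25)² / 365.25 = 0.0755
  brown short-haired: (366 − 365.25)² / 365.25 = 0.0015
  brown long-haired: (365 − 365.25)² / 365.25 = 0.0002
χ² = 0.0618 + 0.0755 + 0.0015 + 0.0002 = 0.139

0.139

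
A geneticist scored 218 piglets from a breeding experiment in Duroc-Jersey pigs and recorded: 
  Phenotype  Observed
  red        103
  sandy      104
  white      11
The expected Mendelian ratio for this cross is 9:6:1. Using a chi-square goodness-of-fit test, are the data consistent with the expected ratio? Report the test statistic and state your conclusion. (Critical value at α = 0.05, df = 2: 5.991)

The 9:6:1 ratio has 16 parts, so with N = 218 the expected counts are:
  red: 218 × 9/16 = 122.625
  sandy: 218 × 6/16 = 81.75
  white: 218 × 1/16 = 13.625
χ² = Σ (O − E)² / E
  red: (103 − 122.625)² / 122.625 = 3.1408
  sandy: (104 − 81.75)² / 81.75 = 6.0558
  white: (11 − 13.625)² / 13.625 = 0.5057
χ² = 3.1408 + 6.0558 + 0.5057 = 9.7023 ≈ 9.702
Degrees of freedom = 3 − 1 = 2; critical value at α = 0.05 is 5.991.
Since 9.702 > 5.991, we reject the null hypothesis — the data do not fit the 9:6:1 ratio.

9.702; not consistent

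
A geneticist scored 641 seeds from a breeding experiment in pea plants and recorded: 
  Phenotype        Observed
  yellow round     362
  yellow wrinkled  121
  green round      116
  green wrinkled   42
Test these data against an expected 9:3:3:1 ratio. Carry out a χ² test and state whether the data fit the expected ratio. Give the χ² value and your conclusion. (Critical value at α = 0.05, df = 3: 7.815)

Expected counts for N = 641 under a 9:3:3:1 ratio (total parts = 16):
  yellow round: 641 × 9/16 = 360.5625
  yellow wrinkled: 641 × 3/16 = 120.1875
  green round: 641 × 3/16 = 120.1875
  green wrinkled: 641 × 1/16 = 40.0625
χ² = Σ (O − E)² / E
  yellow round: (362 − 360.5625)² / 360.5625 = 0.0057
  yellow wrinkled: (121 − 120.1875)² / 120.1875 = 0.0055
  green round: (116 − 120.1875)² / 120.1875 = 0.1459
  green wrinkled: (42 − 40.0625)² / 40.0625 = 0.0937
χ² = 0.0057 + 0.0055 + 0.1459 + 0.0937 = 0.2508 ≈ 0.251
Degrees of freedom = 4 − 1 = 3; critical value at α = 0.05 is 7.815.
Since 0.251 < 7.815, we fail to reject the null hypothesis — the data are consistent with the 9:3:3:1 ratio.

0.251; consistent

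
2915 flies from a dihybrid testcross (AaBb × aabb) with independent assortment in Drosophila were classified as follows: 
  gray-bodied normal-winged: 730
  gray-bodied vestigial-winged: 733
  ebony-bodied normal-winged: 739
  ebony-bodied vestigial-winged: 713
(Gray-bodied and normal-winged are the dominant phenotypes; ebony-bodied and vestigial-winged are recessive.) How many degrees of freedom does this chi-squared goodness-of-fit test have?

A dihybrid testcross with independent assortment gives a 1:1:1:1 ratio.
A goodness-of-fit test with 4 phenotype classes has df = 4 − 1 = 3.

3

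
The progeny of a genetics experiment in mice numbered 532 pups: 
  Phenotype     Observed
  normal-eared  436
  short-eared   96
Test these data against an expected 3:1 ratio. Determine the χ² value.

The 3:1 ratio has 4 parts, so with N = 532 the expected counts are:
  normal-eared: 532 × 3/4 = 399
  short-eared: 532 × 1/4 = 133
χ² = Σ (O − E)² / E
  normal-eared: (436 − 399)² / 399 = 3.4311
  short-eared: (96 − 133)² / 133 = 10.2932
χ² = 3.4311 + 10.2932 = 13.7243 ≈ 13.724

13.724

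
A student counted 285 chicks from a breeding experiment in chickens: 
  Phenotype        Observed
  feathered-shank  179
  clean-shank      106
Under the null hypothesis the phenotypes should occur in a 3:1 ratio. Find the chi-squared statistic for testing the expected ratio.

22.598

The 3:1 ratio has 4 parts, so with N = 285 the expected counts are:
  feathered-shank: 285 × 3/4 = 213.75
  clean-shank: 285 × 1/4 = 71.25
χ² = Σ (O − E)² / E
  feathered-shank: (179 − 213.75)² / 213.75 = 5.6494
  clean-shank: (106 − 71.25)² / 71.25 = 16.9482
χ² = 5.6494 + 16.9482 = 22.5976 ≈ 22.598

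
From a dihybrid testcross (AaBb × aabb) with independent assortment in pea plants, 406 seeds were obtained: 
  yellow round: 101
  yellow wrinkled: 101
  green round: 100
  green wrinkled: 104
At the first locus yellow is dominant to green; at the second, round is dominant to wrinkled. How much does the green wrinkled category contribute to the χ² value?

A dihybrid testcross with independent assortment gives a 1:1:1:1 ratio.
Expected counts for N = 406 under a 1:1:1:1 ratio (total parts = 4):
  yellow round: 406 × 1/4 = 101.5
  yellow wrinkled: 406 × 1/4 = 101.5
  green round: 406 × 1/4 = 101.5
  green wrinkled: 406 × 1/4 = 101.5
Contribution of green wrinkled: (104 − 101.5)² / 101.5 = 0.0616

0.062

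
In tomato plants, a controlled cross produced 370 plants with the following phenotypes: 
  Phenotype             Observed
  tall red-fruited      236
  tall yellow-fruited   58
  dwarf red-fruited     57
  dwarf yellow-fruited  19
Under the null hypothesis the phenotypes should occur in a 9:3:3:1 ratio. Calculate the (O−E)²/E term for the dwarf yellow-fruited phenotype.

0.736

Under the 9:3:3:1 hypothesis (Σ ratio = 16, N = 370):
  tall red-fruited: 370 × 9/16 = 208.125
  tall yellow-fruited: 370 × 3/16 = 69.375
  dwarf red-fruited: 370 × 3/16 = 69.375
  dwarf yellow-fruited: 370 × 1/16 = 23.125
Contribution of dwarf yellow-fruited: (19 − 23.125)² / 23.125 = 0.7358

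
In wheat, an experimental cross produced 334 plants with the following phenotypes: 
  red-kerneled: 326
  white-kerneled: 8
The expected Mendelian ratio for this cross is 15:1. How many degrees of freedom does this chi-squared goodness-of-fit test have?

A goodness-of-fit test with 2 phenotype classes has df = 2 − 1 = 1.

1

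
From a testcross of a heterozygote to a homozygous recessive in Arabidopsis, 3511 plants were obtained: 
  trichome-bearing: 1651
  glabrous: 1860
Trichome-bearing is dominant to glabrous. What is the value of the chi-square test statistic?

12.441

A testcross of a heterozygote (Aa × aa) gives a 1:1 phenotypic ratio.
The 1:1 ratio has 2 parts, so with N = 3511 the expected counts are:
  trichome-bearing: 3511 × 1/2 = 1755.5
  glabrous: 3511 × 1/2 = 1755.5
χ² = Σ (O − E)² / E
  trichome-bearing: (1651 − 1755.5)² / 1755.5 = 6.2206
  glabrous: (1860 − 1755.5)² / 1755.5 = 6.2206
χ² = 6.2206 + 6.2206 = 12.4412 ≈ 12.441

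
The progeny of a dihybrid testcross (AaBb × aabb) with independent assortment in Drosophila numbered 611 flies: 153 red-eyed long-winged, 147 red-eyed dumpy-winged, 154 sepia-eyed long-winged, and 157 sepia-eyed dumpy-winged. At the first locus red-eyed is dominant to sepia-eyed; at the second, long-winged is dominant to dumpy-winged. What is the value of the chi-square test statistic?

A dihybrid testcross with independent assortment gives a 1:1:1:1 ratio.
Expected counts for N = 611 under a 1:1:1:1 ratio (total parts = 4):
  red-eyed long-winged: 611 × 1/4 = 152.75
  red-eyed dumpy-winged: 611 × 1/4 = 152.75
  sepia-eyed long-winged: 611 × 1/4 = 152.75
  sepia-eyed dumpy-winged: 611 × 1/4 = 152.75
χ² = Σ (O − E)² / E
  red-eyed long-winged: (153 − 152.75)² / 152.75 = 0.0004
  red-eyed dumpy-winged: (147 − 152.75)² / 152.75 = 0.2164
  sepia-eyed long-winged: (154 − 152.75)² / 152.75 = 0.0102
  sepia-eyed dumpy-winged: (157 − 152.75)² / 152.75 = 0.1182
χ² = 0.0004 + 0.2164 + 0.0102 + 0.1182 = 0.3452 ≈ 0.345

0.345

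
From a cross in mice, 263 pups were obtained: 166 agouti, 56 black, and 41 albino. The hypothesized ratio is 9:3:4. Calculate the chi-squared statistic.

Expected counts for N = 263 under a 9:3:4 ratio (total parts = 16):
  agouti: 263 × 9/16 = 147.9375
  black: 263 × 3/16 = 49.3125
  albino: 263 × 4/16 = 65.75
χ² = Σ (O − E)² / E
  agouti: (166 − 147.9375)² / 147.9375 = 2.2053
  black: (56 − 49.3125)² / 49.3125 = 0.9069
  albino: (41 − 65.75)² / 65.75 = 9.3165
χ² = 2.2053 + 0.9069 + 9.3165 = 12.4287 ≈ 12.429

12.429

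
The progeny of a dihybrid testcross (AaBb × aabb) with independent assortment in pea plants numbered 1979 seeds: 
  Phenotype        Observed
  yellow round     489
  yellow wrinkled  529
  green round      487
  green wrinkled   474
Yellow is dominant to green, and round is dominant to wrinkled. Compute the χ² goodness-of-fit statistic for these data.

3.430

A dihybrid testcross with independent assortment gives a 1:1:1:1 ratio.
Expected counts for N = 1979 under a 1:1:1:1 ratio (total parts = 4):
  yellow round: 1979 × 1/4 = 494.75
  yellow wrinkled: 1979 × 1/4 = 494.75
  green round: 1979 × 1/4 = 494.75
  green wrinkled: 1979 × 1/4 = 494.75
χ² = Σ (O − E)² / E
  yellow round: (489 − 494.75)² / 494.75 = 0.0668
  yellow wrinkled: (529 − 494.75)² / 494.75 = 2.3710
  green round: (487 − 494.75)² / 494.75 = 0.1214
  green wrinkled: (474 − 494.75)² / 494.75 = 0.8703
χ² = 0.0668 + 2.3710 + 0.1214 + 0.8703 = 3.4295 ≈ 3.430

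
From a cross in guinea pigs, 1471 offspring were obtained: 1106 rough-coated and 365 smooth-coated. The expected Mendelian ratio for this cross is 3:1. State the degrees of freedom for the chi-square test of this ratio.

1

A goodness-of-fit test with 2 phenotype classes has df = 2 − 1 = 1.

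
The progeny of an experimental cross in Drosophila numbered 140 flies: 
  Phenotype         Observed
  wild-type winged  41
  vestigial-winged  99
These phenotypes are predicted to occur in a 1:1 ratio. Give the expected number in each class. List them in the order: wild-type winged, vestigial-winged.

70, 70

Expected counts for N = 140 under a 1:1 ratio (total parts = 2):
  wild-type winged: 140 × 1/2 = 70
  vestigial-winged: 140 × 1/2 = 70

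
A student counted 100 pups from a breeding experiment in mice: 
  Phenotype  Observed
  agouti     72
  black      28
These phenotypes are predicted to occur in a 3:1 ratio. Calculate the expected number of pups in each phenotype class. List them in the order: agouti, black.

Expected counts for N = 100 under a 3:1 ratio (total parts = 4):
  agouti: 100 × 3/4 = 75
  black: 100 × 1/4 = 25

75, 25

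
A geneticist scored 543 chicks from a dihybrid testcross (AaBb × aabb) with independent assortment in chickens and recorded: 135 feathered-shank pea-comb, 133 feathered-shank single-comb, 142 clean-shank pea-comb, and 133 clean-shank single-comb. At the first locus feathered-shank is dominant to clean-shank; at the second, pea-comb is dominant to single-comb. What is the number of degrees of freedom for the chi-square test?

A dihybrid testcross with independent assortment gives a 1:1:1:1 ratio.
A goodness-of-fit test with 4 phenotype classes has df = 4 − 1 = 3.

3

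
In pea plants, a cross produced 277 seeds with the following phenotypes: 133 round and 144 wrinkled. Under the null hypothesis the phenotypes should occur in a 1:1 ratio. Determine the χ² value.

The 1:1 ratio has 2 parts, so with N = 277 the expected counts are:
  round: 277 × 1/2 = 138.5
  wrinkled: 277 × 1/2 = 138.5
χ² = Σ (O − E)² / E
  round: (133 − 138.5)² / 138.5 = 0.2184
  wrinkled: (144 − 138.5)² / 138.5 = 0.2184
χ² = 0.2184 + 0.2184 = 0.4368 ≈ 0.437

0.437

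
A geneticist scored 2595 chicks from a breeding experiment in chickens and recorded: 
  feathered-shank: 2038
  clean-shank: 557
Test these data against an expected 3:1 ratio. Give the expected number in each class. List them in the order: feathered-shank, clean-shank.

Under the 3:1 hypothesis (Σ ratio = 4, N = 2595):
  feathered-shank: 2595 × 3/4 = 1946.25
  clean-shank: 2595 × 1/4 = 648.75

1946.25, 648.75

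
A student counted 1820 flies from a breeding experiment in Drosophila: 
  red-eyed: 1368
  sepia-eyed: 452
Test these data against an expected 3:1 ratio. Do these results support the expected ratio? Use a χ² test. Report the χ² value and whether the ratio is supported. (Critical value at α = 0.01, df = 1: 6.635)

0.026; consistent

The 3:1 ratio has 4 parts, so with N = 1820 the expected counts are:
  red-eyed: 1820 × 3/4 = 1365
  sepia-eyed: 1820 × 1/4 = 455
χ² = Σ (O − E)² / E
  red-eyed: (1368 − 1365)² / 1365 = 0.0066
  sepia-eyed: (452 − 455)² / 455 = 0.0198
χ² = 0.0066 + 0.0198 = 0.0264 ≈ 0.026
Degrees of freedom = 2 − 1 = 1; critical value at α = 0.01 is 6.635.
Since 0.026 < 6.635, we fail to reject the null hypothesis — the data are consistent with the 3:1 ratio.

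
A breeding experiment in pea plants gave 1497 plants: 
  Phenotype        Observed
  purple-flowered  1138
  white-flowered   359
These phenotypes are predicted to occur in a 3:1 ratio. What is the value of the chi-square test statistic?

0.829

Expected counts for N = 1497 under a 3:1 ratio (total parts = 4):
  purple-flowered: 1497 × 3/4 = 1122.75
  white-flowered: 1497 × 1/4 = 374.25
χ² = Σ (O − E)² / E
  purple-flowered: (1138 − 1122.75)² / 1122.75 = 0.2071
  white-flowered: (359 − 374.25)² / 374.25 = 0.6214
χ² = 0.2071 + 0.6214 = 0.8285 ≈ 0.829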